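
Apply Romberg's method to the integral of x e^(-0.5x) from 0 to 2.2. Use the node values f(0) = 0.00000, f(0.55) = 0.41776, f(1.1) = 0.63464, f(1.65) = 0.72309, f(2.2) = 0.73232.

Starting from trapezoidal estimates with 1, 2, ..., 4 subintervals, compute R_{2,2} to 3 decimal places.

R_{0,0} (trapezoid, 1 panel, h=2.2000): 0.80555
R_{1,0} (trapezoid, 2 panels, h=1.1000): 1.10088
R_{2,0} (trapezoid, 4 panels, h=0.5500): 1.17791
R_{1,1} = 1.10088 + (1.10088 − 0.80555)/3 = 1.19932
R_{2,1} = 1.17791 + (1.17791 − 1.10088)/3 = 1.20359
R_{2,2} = 1.20359 + (1.20359 − 1.19932)/15 = 1.20387

1.204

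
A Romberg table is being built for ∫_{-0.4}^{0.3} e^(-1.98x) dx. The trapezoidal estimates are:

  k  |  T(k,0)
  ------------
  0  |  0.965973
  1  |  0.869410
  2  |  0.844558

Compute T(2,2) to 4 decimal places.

0.8362

T(1,1) = 0.869410 + (0.869410 − 0.965973)/3 = 0.837222
T(2,1) = 0.844558 + (0.844558 − 0.869410)/3 = 0.836274
T(2,2) = 0.836274 + (0.836274 − 0.837222)/15 = 0.836211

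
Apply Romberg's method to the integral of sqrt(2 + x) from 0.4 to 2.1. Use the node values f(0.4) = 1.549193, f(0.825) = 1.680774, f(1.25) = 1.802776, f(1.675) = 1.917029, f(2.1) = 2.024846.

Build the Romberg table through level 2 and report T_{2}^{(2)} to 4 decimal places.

3.0559

T_{0}^{(0)} (trapezoid, 1 panel, h=1.7000): 3.037933
T_{1}^{(0)} (trapezoid, 2 panels, h=0.8500): 3.051326
T_{2}^{(0)} (trapezoid, 4 panels, h=0.4250): 3.054729
T_{1}^{(1)} = 3.051326 + (3.051326 − 3.037933)/3 = 3.055790
T_{2}^{(1)} = 3.054729 + (3.054729 − 3.051326)/3 = 3.055863
T_{2}^{(2)} = 3.055863 + (3.055863 − 3.055790)/15 = 3.055868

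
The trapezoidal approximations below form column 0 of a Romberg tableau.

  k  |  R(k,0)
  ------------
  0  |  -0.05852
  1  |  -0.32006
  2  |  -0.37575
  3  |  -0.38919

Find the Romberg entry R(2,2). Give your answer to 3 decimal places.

Richardson extrapolation on the trapezoidal column (denominator 4−1=3):
R(1,1) = (4·(-0.32006) − (-0.05852)) / 3 = -0.40724
R(2,1) = (4·(-0.37575) − (-0.32006)) / 3 = -0.39431
R(2,2) = -0.39431 + (-0.39431 − (-0.40724))/15 = -0.39345
(Column j=1 coincides with Simpson's rule on the same nodes.)

-0.393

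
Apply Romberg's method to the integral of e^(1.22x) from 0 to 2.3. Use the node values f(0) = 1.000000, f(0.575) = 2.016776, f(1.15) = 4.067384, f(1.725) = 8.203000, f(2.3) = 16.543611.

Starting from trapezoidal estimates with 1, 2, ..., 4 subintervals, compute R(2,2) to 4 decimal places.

R(0,0) (trapezoid, 1 panel, h=2.3000): 20.175153
R(1,0) (trapezoid, 2 panels, h=1.1500): 14.765068
R(2,0) (trapezoid, 4 panels, h=0.5750): 13.258905
R(1,1) = 14.765068 + (14.765068 − 20.175153)/3 = 12.961706
R(2,1) = 13.258905 + (13.258905 − 14.765068)/3 = 12.756851
R(2,2) = 12.756851 + (12.756851 − 12.961706)/15 = 12.743194

12.7432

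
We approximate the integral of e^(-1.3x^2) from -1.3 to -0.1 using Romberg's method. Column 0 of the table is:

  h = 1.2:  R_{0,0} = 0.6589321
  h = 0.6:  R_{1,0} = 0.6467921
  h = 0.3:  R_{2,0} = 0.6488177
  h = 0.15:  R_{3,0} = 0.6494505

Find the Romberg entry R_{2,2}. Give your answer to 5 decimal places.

R_{1,1} = (4·0.6467921 − 0.6589321) / 3 = 0.6427454
R_{2,1} = (4·0.6488177 − 0.6467921) / 3 = 0.6494929
R_{2,2} = 0.6494929 + (0.6494929 − 0.6427454)/15 = 0.6499427
(Column j=1 coincides with Simpson's rule on the same nodes.)

0.64994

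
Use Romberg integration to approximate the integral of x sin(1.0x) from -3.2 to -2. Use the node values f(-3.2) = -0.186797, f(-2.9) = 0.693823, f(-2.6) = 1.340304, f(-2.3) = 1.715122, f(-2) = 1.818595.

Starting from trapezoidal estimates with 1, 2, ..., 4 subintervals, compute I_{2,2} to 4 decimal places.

1.3946

I_{0,0} (trapezoid, 1 panel, h=1.2000): 0.979079
I_{1,0} (trapezoid, 2 panels, h=0.6000): 1.293722
I_{2,0} (trapezoid, 4 panels, h=0.3000): 1.369544
I_{1,1} = 1.293722 + (1.293722 − 0.979079)/3 = 1.398603
I_{2,1} = 1.369544 + (1.369544 − 1.293722)/3 = 1.394818
I_{2,2} = 1.394818 + (1.394818 − 1.398603)/15 = 1.394566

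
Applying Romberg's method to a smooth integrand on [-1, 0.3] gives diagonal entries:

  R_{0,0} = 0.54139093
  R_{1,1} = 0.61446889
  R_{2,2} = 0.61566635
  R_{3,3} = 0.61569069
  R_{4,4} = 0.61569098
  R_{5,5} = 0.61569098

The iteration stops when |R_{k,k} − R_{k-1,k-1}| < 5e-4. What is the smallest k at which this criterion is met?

|R_{1,1} − R_{0,0}| = 0.07307796 ≥ 5e-4
|R_{2,2} − R_{1,1}| = 0.00119746 ≥ 5e-4
|R_{3,3} − R_{2,2}| = 0.00002434 < 5e-4

k = 3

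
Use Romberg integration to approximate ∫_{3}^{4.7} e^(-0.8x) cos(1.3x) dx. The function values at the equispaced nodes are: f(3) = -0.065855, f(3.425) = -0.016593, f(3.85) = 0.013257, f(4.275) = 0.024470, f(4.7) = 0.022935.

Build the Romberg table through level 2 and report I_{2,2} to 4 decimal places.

0.0021

I_{0,0} (trapezoid, 1 panel, h=1.7000): -0.036482
I_{1,0} (trapezoid, 2 panels, h=0.8500): -0.006973
I_{2,0} (trapezoid, 4 panels, h=0.4250): -0.000139
I_{1,1} = -0.006973 + (-0.006973 − (-0.036482))/3 = 0.002863
I_{2,1} = -0.000139 + (-0.000139 − (-0.006973))/3 = 0.002139
I_{2,2} = 0.002139 + (0.002139 − 0.002863)/15 = 0.002091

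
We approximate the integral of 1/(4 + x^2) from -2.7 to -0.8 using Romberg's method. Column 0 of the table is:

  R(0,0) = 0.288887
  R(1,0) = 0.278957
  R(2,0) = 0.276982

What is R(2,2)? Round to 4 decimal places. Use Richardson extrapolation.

R(1,1) = (4·0.278957 − 0.288887) / 3 = 0.275647
R(2,1) = 0.276982 + (0.276982 − 0.278957)/3 = 0.276324
R(2,2) = (16·0.276324 − 0.275647) / 15 = 0.276369
(Column j=1 coincides with Simpson's rule on the same nodes.)

0.2764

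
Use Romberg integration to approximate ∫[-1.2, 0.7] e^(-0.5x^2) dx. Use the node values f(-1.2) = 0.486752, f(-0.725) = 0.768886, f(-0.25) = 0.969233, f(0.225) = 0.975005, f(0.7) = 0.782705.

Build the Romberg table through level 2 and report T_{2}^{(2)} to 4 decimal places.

1.6112

T_{0}^{(0)} (trapezoid, 1 panel, h=1.9000): 1.205984
T_{1}^{(0)} (trapezoid, 2 panels, h=0.9500): 1.523763
T_{2}^{(0)} (trapezoid, 4 panels, h=0.4750): 1.590230
T_{1}^{(1)} = 1.523763 + (1.523763 − 1.205984)/3 = 1.629689
T_{2}^{(1)} = 1.590230 + (1.590230 − 1.523763)/3 = 1.612386
T_{2}^{(2)} = 1.612386 + (1.612386 − 1.629689)/15 = 1.611232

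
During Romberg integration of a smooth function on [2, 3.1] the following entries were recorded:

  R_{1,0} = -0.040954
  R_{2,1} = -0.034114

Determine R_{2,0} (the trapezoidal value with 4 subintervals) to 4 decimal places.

From R_{2,1} = (4·R_{2,0} − R_{1,0})/3, solve for R_{2,0}:
4·R_{2,0} = 3·(-0.034114) + (-0.040954) = -0.143296
R_{2,0} = -0.035824

-0.0358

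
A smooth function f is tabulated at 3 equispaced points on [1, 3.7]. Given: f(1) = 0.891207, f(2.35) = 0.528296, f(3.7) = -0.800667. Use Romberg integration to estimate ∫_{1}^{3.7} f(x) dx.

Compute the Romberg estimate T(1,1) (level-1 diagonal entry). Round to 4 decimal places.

0.9917

T(0,0) (trapezoid, 1 panel, h=2.7000): 0.122229
T(1,0) (trapezoid, 2 panels, h=1.3500): 0.774314
T(1,1) = 0.774314 + (0.774314 − 0.122229)/3 = 0.991676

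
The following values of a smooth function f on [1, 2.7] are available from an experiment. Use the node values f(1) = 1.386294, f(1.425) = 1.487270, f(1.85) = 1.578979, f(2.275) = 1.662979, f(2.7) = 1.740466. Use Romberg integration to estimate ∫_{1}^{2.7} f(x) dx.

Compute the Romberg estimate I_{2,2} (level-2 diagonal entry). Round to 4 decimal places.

2.6755

I_{0,0} (trapezoid, 1 panel, h=1.7000): 2.657746
I_{1,0} (trapezoid, 2 panels, h=0.8500): 2.671005
I_{2,0} (trapezoid, 4 panels, h=0.4250): 2.674358
I_{1,1} = 2.671005 + (2.671005 − 2.657746)/3 = 2.675425
I_{2,1} = 2.674358 + (2.674358 − 2.671005)/3 = 2.675476
I_{2,2} = 2.675476 + (2.675476 − 2.675425)/15 = 2.675479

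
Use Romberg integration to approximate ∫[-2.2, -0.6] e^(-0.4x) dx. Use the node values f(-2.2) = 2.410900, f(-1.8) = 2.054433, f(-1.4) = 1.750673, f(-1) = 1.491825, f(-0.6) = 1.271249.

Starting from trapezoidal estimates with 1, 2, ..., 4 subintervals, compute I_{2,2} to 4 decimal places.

I_{0,0} (trapezoid, 1 panel, h=1.6000): 2.945719
I_{1,0} (trapezoid, 2 panels, h=0.8000): 2.873398
I_{2,0} (trapezoid, 4 panels, h=0.4000): 2.855202
I_{1,1} = 2.873398 + (2.873398 − 2.945719)/3 = 2.849291
I_{2,1} = 2.855202 + (2.855202 − 2.873398)/3 = 2.849137
I_{2,2} = 2.849137 + (2.849137 − 2.849291)/15 = 2.849127

2.8491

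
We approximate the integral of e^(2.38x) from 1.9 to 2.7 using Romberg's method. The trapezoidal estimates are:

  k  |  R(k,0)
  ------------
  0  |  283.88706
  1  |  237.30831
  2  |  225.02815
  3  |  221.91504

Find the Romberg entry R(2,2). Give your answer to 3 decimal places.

220.878

Richardson extrapolation on the trapezoidal column (denominator 4−1=3):
R(1,1) = 237.30831 + (237.30831 − 283.88706)/3 = 221.78206
R(2,1) = 225.02815 + (225.02815 − 237.30831)/3 = 220.93476
R(2,2) = (16·220.93476 − 221.78206) / 15 = 220.87827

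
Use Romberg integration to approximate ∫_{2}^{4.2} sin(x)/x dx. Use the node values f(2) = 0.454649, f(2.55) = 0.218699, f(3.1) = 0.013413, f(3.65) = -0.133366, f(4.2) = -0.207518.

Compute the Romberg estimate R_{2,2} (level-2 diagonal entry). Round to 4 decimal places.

R_{0,0} (trapezoid, 1 panel, h=2.2000): 0.271844
R_{1,0} (trapezoid, 2 panels, h=1.1000): 0.150676
R_{2,0} (trapezoid, 4 panels, h=0.5500): 0.122271
R_{1,1} = 0.150676 + (0.150676 − 0.271844)/3 = 0.110287
R_{2,1} = 0.122271 + (0.122271 − 0.150676)/3 = 0.112803
R_{2,2} = 0.112803 + (0.112803 − 0.110287)/15 = 0.112971

0.1130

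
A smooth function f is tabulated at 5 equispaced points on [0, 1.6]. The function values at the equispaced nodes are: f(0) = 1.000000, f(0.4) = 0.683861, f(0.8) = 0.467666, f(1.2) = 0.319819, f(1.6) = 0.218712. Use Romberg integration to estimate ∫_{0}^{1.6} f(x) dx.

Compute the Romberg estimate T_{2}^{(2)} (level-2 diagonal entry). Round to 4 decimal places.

T_{0}^{(0)} (trapezoid, 1 panel, h=1.6000): 0.974970
T_{1}^{(0)} (trapezoid, 2 panels, h=0.8000): 0.861618
T_{2}^{(0)} (trapezoid, 4 panels, h=0.4000): 0.832281
T_{1}^{(1)} = 0.861618 + (0.861618 − 0.974970)/3 = 0.823834
T_{2}^{(1)} = 0.832281 + (0.832281 − 0.861618)/3 = 0.822502
T_{2}^{(2)} = 0.822502 + (0.822502 − 0.823834)/15 = 0.822413

0.8224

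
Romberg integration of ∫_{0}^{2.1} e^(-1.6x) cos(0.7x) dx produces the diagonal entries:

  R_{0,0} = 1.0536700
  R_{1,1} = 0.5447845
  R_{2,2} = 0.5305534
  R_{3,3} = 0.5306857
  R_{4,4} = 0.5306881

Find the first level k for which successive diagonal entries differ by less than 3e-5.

k = 4

|R_{1,1} − R_{0,0}| = 0.5088855 ≥ 3e-5
|R_{2,2} − R_{1,1}| = 0.0142311 ≥ 3e-5
|R_{3,3} − R_{2,2}| = 0.0001323 ≥ 3e-5
|R_{4,4} − R_{3,3}| = 0.0000024 < 3e-5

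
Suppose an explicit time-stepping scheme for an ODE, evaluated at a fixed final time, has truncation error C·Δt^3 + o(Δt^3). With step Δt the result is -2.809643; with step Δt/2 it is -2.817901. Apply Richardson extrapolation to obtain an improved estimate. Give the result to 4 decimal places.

The leading error scales as Δt^3; refining by a factor of 2 reduces it by 2^3 = 8.
Extrapolated value = (8·A(Δt/2) − A(Δt)) / (8 − 1)
= (8·(-2.817901) − (-2.809643)) / 7
= -19.733565 / 7 = -2.819081

-2.8191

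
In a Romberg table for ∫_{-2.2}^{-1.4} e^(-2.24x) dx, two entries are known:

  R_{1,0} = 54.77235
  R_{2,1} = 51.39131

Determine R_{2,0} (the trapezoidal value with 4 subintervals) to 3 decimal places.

From R_{2,1} = (4·R_{2,0} − R_{1,0})/3, solve for R_{2,0}:
4·R_{2,0} = 3·51.39131 + 54.77235 = 208.94628
R_{2,0} = 52.23657

52.237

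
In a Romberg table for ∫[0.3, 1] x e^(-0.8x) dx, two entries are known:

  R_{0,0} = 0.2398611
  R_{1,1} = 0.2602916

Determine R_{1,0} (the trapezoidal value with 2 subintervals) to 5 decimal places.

0.25518

From R_{1,1} = (4·R_{1,0} − R_{0,0})/3, solve for R_{1,0}:
4·R_{1,0} = 3·0.2602916 + 0.2398611 = 1.0207359
R_{1,0} = 0.2551840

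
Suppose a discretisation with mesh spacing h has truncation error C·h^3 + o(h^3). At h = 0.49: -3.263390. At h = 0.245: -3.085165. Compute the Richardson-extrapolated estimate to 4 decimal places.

Extrapolated value = (8·A(h/2) − A(h)) / (8 − 1)
= (8·(-3.085165) − (-3.263390)) / 7
= -21.417930 / 7 = -3.059704

-3.0597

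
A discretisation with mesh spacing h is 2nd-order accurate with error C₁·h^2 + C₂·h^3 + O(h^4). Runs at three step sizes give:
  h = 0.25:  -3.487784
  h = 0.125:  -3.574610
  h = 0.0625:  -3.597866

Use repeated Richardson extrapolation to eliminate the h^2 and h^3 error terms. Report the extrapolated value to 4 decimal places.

First eliminate the h^2 term (factor 2^2 = 4):
  B₁ = (4·(-3.574610) − (-3.487784))/3 = -3.603552
  B₂ = (4·(-3.597866) − (-3.574610))/3 = -3.605618
Then eliminate the h^3 term (factor 2^3 = 8):
  (8·(-3.605618) − (-3.603552))/7 = -3.605913

-3.6059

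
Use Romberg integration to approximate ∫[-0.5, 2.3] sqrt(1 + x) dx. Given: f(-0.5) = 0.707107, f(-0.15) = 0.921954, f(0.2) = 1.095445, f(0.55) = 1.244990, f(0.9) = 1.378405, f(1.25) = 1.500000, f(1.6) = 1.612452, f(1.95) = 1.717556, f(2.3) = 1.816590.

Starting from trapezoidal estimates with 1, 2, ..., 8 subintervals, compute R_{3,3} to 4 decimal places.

R_{0,0} (trapezoid, 1 panel, h=2.8000): 3.533176
R_{1,0} (trapezoid, 2 panels, h=1.4000): 3.696355
R_{2,0} (trapezoid, 4 panels, h=0.7000): 3.743705
R_{3,0} (trapezoid, 8 panels, h=0.3500): 3.756428
R_{1,1} = 3.696355 + (3.696355 − 3.533176)/3 = 3.750748
R_{2,1} = 3.743705 + (3.743705 − 3.696355)/3 = 3.759488
R_{3,1} = 3.756428 + (3.756428 − 3.743705)/3 = 3.760669
R_{2,2} = 3.759488 + (3.759488 − 3.750748)/15 = 3.760071
R_{3,2} = 3.760669 + (3.760669 − 3.759488)/15 = 3.760748
R_{3,3} = 3.760748 + (3.760748 − 3.760071)/63 = 3.760759

3.7608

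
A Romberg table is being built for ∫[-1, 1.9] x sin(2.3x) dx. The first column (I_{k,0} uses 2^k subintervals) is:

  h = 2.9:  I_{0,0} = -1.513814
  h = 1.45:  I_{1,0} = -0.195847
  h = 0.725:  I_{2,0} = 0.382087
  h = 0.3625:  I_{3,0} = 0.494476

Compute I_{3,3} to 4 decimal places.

0.5280

I_{1,1} = (4·(-0.195847) − (-1.513814)) / 3 = 0.243475
I_{2,1} = 0.382087 + (0.382087 − (-0.195847))/3 = 0.574732
I_{3,1} = 0.494476 + (0.494476 − 0.382087)/3 = 0.531939
I_{2,2} = 0.574732 + (0.574732 − 0.243475)/15 = 0.596816
I_{3,2} = (16·0.531939 − 0.574732) / 15 = 0.529086
I_{3,3} = 0.529086 + (0.529086 − 0.596816)/63 = 0.528011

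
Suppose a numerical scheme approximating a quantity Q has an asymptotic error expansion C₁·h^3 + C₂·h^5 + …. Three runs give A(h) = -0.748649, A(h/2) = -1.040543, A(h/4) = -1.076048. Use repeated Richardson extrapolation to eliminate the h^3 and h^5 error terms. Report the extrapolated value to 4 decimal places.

-1.0811

First eliminate the h^3 term (factor 2^3 = 8):
  B₁ = (8·(-1.040543) − (-0.748649))/7 = -1.082242
  B₂ = (8·(-1.076048) − (-1.040543))/7 = -1.081120
Then eliminate the h^5 term (factor 2^5 = 32):
  (32·(-1.081120) − (-1.082242))/31 = -1.081084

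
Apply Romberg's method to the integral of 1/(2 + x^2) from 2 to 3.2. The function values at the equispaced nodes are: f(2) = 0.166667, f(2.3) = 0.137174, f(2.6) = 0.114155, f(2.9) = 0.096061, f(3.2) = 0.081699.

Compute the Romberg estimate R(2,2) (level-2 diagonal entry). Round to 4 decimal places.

0.1410

R(0,0) (trapezoid, 1 panel, h=1.2000): 0.149020
R(1,0) (trapezoid, 2 panels, h=0.6000): 0.143003
R(2,0) (trapezoid, 4 panels, h=0.3000): 0.141472
R(1,1) = 0.143003 + (0.143003 − 0.149020)/3 = 0.140997
R(2,1) = 0.141472 + (0.141472 − 0.143003)/3 = 0.140962
R(2,2) = 0.140962 + (0.140962 − 0.140997)/15 = 0.140960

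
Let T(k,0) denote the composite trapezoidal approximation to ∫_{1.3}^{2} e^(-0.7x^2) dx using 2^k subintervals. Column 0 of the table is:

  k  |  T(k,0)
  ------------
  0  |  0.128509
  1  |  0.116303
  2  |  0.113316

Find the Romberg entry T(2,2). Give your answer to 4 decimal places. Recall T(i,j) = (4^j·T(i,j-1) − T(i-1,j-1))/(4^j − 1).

0.1123

Richardson extrapolation on the trapezoidal column (denominator 4−1=3):
T(1,1) = 0.116303 + (0.116303 − 0.128509)/3 = 0.112234
T(2,1) = (4·0.113316 − 0.116303) / 3 = 0.112320
T(2,2) = (16·0.112320 − 0.112234) / 15 = 0.112326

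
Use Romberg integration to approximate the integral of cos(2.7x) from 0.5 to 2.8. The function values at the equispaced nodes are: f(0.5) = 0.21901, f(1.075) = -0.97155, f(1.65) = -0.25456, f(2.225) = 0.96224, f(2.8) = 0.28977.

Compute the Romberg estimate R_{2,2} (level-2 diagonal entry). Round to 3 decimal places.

0.005

R_{0,0} (trapezoid, 1 panel, h=2.3000): 0.58510
R_{1,0} (trapezoid, 2 panels, h=1.1500): -0.00020
R_{2,0} (trapezoid, 4 panels, h=0.5750): -0.00545
R_{1,1} = -0.00020 + (-0.00020 − 0.58510)/3 = -0.19530
R_{2,1} = -0.00545 + (-0.00545 − (-0.00020))/3 = -0.00720
R_{2,2} = -0.00720 + (-0.00720 − (-0.19530))/15 = 0.00534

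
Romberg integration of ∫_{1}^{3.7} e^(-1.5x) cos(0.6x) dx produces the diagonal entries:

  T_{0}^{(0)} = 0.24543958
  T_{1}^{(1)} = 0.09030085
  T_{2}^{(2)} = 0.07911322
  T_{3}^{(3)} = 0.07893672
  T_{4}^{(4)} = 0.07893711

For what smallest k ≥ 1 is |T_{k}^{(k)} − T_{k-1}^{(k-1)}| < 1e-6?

k = 4

|T_{1}^{(1)} − T_{0}^{(0)}| = 0.15513873 ≥ 1e-6
|T_{2}^{(2)} − T_{1}^{(1)}| = 0.01118763 ≥ 1e-6
|T_{3}^{(3)} − T_{2}^{(2)}| = 0.00017650 ≥ 1e-6
|T_{4}^{(4)} − T_{3}^{(3)}| = 0.00000039 < 1e-6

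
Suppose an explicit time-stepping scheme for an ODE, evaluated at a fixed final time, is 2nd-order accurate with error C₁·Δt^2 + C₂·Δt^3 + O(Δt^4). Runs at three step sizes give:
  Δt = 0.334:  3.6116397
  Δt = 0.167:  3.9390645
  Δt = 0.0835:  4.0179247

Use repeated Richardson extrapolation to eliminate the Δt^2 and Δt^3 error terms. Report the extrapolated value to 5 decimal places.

4.04364

First eliminate the Δt^2 term (factor 2^2 = 4):
  B₁ = (4·3.9390645 − 3.6116397)/3 = 4.0482061
  B₂ = (4·4.0179247 − 3.9390645)/3 = 4.0442114
Then eliminate the Δt^3 term (factor 2^3 = 8):
  (8·4.0442114 − 4.0482061)/7 = 4.0436407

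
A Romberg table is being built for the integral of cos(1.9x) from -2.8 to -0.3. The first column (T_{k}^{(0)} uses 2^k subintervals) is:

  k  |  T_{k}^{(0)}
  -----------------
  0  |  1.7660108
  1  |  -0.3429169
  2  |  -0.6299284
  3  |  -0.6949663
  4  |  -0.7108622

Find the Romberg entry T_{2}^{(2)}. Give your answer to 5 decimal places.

Richardson extrapolation on the trapezoidal column (denominator 4−1=3):
T_{1}^{(1)} = (4·(-0.3429169) − 1.7660108) / 3 = -1.0458928
T_{2}^{(1)} = (4·(-0.6299284) − (-0.3429169)) / 3 = -0.7255989
T_{2}^{(2)} = (16·(-0.7255989) − (-1.0458928)) / 15 = -0.7042460

-0.70425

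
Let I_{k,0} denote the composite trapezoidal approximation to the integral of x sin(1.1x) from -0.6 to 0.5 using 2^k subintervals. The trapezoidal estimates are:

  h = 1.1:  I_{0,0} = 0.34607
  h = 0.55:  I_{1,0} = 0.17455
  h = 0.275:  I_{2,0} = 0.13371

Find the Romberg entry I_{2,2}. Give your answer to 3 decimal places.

0.120

Richardson extrapolation on the trapezoidal column (denominator 4−1=3):
I_{1,1} = 0.17455 + (0.17455 − 0.34607)/3 = 0.11738
I_{2,1} = (4·0.13371 − 0.17455) / 3 = 0.12010
I_{2,2} = (16·0.12010 − 0.11738) / 15 = 0.12028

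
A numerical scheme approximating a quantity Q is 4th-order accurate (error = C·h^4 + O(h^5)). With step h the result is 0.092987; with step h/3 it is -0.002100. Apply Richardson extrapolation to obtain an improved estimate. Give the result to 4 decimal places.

Extrapolated value = (81·A(h/3) − A(h)) / (81 − 1)
= (81·(-0.002100) − 0.092987) / 80
= -0.263087 / 80 = -0.003289

-0.0033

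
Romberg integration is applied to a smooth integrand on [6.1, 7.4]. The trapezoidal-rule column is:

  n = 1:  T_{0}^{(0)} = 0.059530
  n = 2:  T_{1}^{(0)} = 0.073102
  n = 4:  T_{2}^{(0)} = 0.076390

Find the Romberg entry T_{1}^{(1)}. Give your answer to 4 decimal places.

Richardson extrapolation on the trapezoidal column (denominator 4−1=3):
T_{1}^{(1)} = 0.073102 + (0.073102 − 0.059530)/3 = 0.077626

0.0776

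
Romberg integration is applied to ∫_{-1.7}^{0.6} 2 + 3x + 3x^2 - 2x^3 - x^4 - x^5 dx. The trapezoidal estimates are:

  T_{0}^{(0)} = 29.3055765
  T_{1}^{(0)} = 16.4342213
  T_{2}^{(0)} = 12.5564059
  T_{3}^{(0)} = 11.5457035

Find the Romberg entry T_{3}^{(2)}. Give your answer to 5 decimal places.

11.20514

Richardson extrapolation on the trapezoidal column (denominator 4−1=3):
T_{2}^{(1)} = 12.5564059 + (12.5564059 − 16.4342213)/3 = 11.2638008
T_{3}^{(1)} = 11.5457035 + (11.5457035 − 12.5564059)/3 = 11.2088027
T_{3}^{(2)} = (16·11.2088027 − 11.2638008) / 15 = 11.2051362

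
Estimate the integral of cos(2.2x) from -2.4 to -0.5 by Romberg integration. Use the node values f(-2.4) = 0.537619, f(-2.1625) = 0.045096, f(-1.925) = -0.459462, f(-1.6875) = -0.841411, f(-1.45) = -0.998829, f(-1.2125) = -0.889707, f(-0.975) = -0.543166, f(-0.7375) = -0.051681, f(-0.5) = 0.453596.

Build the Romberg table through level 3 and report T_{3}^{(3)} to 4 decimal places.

T_{0}^{(0)} (trapezoid, 1 panel, h=1.9000): 0.941654
T_{1}^{(0)} (trapezoid, 2 panels, h=0.9500): -0.478060
T_{2}^{(0)} (trapezoid, 4 panels, h=0.4750): -0.715279
T_{3}^{(0)} (trapezoid, 8 panels, h=0.2375): -0.770344
T_{1}^{(1)} = -0.478060 + (-0.478060 − 0.941654)/3 = -0.951298
T_{2}^{(1)} = -0.715279 + (-0.715279 − (-0.478060))/3 = -0.794352
T_{3}^{(1)} = -0.770344 + (-0.770344 − (-0.715279))/3 = -0.788699
T_{2}^{(2)} = -0.794352 + (-0.794352 − (-0.951298))/15 = -0.783889
T_{3}^{(2)} = -0.788699 + (-0.788699 − (-0.794352))/15 = -0.788322
T_{3}^{(3)} = -0.788322 + (-0.788322 − (-0.783889))/63 = -0.788392

-0.7884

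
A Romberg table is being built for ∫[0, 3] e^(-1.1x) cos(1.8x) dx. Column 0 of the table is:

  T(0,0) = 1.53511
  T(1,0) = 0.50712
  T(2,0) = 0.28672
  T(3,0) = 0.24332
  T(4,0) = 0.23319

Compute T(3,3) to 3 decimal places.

0.230

T(1,1) = 0.50712 + (0.50712 − 1.53511)/3 = 0.16446
T(2,1) = (4·0.28672 − 0.50712) / 3 = 0.21325
T(3,1) = (4·0.24332 − 0.28672) / 3 = 0.22885
T(2,2) = (16·0.21325 − 0.16446) / 15 = 0.21650
T(3,2) = 0.22885 + (0.22885 − 0.21325)/15 = 0.22989
T(3,3) = (64·0.22989 − 0.21650) / 63 = 0.23010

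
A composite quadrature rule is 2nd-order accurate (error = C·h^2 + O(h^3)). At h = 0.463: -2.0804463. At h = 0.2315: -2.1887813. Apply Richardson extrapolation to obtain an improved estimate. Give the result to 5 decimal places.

The leading error scales as h^2; refining by a factor of 2 reduces it by 2^2 = 4.
Extrapolated value = (4·A(h/2) − A(h)) / (4 − 1)
= (4·(-2.1887813) − (-2.0804463)) / 3
= -6.6746789 / 3 = -2.2248930

-2.22489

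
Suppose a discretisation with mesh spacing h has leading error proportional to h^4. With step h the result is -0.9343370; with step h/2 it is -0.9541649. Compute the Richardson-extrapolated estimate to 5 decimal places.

-0.95549

Extrapolated value = (16·A(h/2) − A(h)) / (16 − 1)
= (16·(-0.9541649) − (-0.9343370)) / 15
= -14.3323014 / 15 = -0.9554868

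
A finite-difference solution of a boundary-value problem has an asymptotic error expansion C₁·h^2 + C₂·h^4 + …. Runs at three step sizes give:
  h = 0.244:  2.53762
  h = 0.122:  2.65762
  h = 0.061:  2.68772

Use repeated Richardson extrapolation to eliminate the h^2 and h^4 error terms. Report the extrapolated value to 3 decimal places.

First eliminate the h^2 term (factor 2^2 = 4):
  B₁ = (4·2.65762 − 2.53762)/3 = 2.69762
  B₂ = (4·2.68772 − 2.65762)/3 = 2.69775
Then eliminate the h^4 term (factor 2^4 = 16):
  (16·2.69775 − 2.69762)/15 = 2.69776

2.698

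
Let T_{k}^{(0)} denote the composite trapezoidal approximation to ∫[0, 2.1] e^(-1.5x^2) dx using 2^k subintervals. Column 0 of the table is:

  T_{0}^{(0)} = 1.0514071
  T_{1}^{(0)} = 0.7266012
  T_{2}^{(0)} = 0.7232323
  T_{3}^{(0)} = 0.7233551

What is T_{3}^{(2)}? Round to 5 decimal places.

Richardson extrapolation on the trapezoidal column (denominator 4−1=3):
T_{2}^{(1)} = (4·0.7232323 − 0.7266012) / 3 = 0.7221093
T_{3}^{(1)} = 0.7233551 + (0.7233551 − 0.7232323)/3 = 0.7233960
T_{3}^{(2)} = (16·0.7233960 − 0.7221093) / 15 = 0.7234818

0.72348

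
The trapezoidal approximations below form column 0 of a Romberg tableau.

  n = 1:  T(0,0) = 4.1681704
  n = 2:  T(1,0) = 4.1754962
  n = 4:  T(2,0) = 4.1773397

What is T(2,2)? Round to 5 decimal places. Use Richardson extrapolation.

4.17796

Richardson extrapolation on the trapezoidal column (denominator 4−1=3):
T(1,1) = (4·4.1754962 − 4.1681704) / 3 = 4.1779381
T(2,1) = (4·4.1773397 − 4.1754962) / 3 = 4.1779542
T(2,2) = 4.1779542 + (4.1779542 − 4.1779381)/15 = 4.1779553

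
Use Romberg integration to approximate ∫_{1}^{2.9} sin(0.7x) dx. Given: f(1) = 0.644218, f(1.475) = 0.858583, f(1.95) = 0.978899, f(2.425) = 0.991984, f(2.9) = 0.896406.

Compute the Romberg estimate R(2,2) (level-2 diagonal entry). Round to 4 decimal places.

1.7258

R(0,0) (trapezoid, 1 panel, h=1.9000): 1.463593
R(1,0) (trapezoid, 2 panels, h=0.9500): 1.661750
R(2,0) (trapezoid, 4 panels, h=0.4750): 1.709895
R(1,1) = 1.661750 + (1.661750 − 1.463593)/3 = 1.727802
R(2,1) = 1.709895 + (1.709895 − 1.661750)/3 = 1.725943
R(2,2) = 1.725943 + (1.725943 − 1.727802)/15 = 1.725819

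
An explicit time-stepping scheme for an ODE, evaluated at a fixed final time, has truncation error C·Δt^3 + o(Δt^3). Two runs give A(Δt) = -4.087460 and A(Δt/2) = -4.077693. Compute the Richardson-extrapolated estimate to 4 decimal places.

The leading error scales as Δt^3; refining by a factor of 2 reduces it by 2^3 = 8.
Extrapolated value = (8·A(Δt/2) − A(Δt)) / (8 − 1)
= (8·(-4.077693) − (-4.087460)) / 7
= -28.534084 / 7 = -4.076298

-4.0763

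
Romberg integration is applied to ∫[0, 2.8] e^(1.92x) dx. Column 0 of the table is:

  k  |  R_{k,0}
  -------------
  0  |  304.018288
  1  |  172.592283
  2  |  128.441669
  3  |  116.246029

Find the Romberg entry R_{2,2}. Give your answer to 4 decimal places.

Richardson extrapolation on the trapezoidal column (denominator 4−1=3):
R_{1,1} = (4·172.592283 − 304.018288) / 3 = 128.783615
R_{2,1} = (4·128.441669 − 172.592283) / 3 = 113.724798
R_{2,2} = 113.724798 + (113.724798 − 128.783615)/15 = 112.720877

112.7209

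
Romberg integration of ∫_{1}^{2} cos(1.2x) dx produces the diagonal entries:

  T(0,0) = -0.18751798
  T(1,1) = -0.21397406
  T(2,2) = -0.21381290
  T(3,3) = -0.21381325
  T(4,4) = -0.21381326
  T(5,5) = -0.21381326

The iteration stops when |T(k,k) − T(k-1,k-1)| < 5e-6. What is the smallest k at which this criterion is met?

|T(1,1) − T(0,0)| = 0.02645608 ≥ 5e-6
|T(2,2) − T(1,1)| = 0.00016116 ≥ 5e-6
|T(3,3) − T(2,2)| = 0.00000035 < 5e-6

k = 3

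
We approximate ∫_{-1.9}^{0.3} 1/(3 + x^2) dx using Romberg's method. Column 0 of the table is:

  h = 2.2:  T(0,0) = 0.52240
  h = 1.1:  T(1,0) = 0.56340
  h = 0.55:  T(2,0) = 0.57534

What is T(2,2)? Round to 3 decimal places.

0.579

Richardson extrapolation on the trapezoidal column (denominator 4−1=3):
T(1,1) = 0.56340 + (0.56340 − 0.52240)/3 = 0.57707
T(2,1) = 0.57534 + (0.57534 − 0.56340)/3 = 0.57932
T(2,2) = 0.57932 + (0.57932 − 0.57707)/15 = 0.57947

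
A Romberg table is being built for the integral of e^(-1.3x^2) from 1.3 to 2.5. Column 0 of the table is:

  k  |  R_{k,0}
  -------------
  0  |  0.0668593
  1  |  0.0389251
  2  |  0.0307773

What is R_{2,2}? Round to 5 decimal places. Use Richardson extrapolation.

R_{1,1} = (4·0.0389251 − 0.0668593) / 3 = 0.0296137
R_{2,1} = 0.0307773 + (0.0307773 − 0.0389251)/3 = 0.0280614
R_{2,2} = (16·0.0280614 − 0.0296137) / 15 = 0.0279579

0.02796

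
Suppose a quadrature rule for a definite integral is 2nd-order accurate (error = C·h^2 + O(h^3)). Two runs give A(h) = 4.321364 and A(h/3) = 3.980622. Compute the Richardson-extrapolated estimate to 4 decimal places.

3.9380

Extrapolated value = (9·A(h/3) − A(h)) / (9 − 1)
= (9·3.980622 − 4.321364) / 8
= 31.504234 / 8 = 3.938029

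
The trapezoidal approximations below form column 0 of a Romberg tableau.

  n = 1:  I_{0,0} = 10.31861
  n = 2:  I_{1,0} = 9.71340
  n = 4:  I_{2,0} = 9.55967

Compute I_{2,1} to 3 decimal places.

Richardson extrapolation on the trapezoidal column (denominator 4−1=3):
I_{2,1} = 9.55967 + (9.55967 − 9.71340)/3 = 9.50843

9.508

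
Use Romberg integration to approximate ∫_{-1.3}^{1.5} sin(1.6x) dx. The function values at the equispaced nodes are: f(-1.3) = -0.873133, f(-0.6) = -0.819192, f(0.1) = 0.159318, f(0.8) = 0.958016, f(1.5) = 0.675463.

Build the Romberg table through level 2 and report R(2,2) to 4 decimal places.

R(0,0) (trapezoid, 1 panel, h=2.8000): -0.276738
R(1,0) (trapezoid, 2 panels, h=1.4000): 0.084676
R(2,0) (trapezoid, 4 panels, h=0.7000): 0.139515
R(1,1) = 0.084676 + (0.084676 − (-0.276738))/3 = 0.205147
R(2,1) = 0.139515 + (0.139515 − 0.084676)/3 = 0.157795
R(2,2) = 0.157795 + (0.157795 − 0.205147)/15 = 0.154638

0.1546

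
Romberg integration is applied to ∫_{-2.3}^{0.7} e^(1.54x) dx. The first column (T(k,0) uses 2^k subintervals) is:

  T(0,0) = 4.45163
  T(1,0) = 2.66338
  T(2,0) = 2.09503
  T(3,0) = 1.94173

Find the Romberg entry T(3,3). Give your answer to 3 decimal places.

1.890

Richardson extrapolation on the trapezoidal column (denominator 4−1=3):
T(1,1) = 2.66338 + (2.66338 − 4.45163)/3 = 2.06730
T(2,1) = 2.09503 + (2.09503 − 2.66338)/3 = 1.90558
T(3,1) = 1.94173 + (1.94173 − 2.09503)/3 = 1.89063
T(2,2) = (16·1.90558 − 2.06730) / 15 = 1.89480
T(3,2) = 1.89063 + (1.89063 − 1.90558)/15 = 1.88963
T(3,3) = 1.88963 + (1.88963 − 1.89480)/63 = 1.88955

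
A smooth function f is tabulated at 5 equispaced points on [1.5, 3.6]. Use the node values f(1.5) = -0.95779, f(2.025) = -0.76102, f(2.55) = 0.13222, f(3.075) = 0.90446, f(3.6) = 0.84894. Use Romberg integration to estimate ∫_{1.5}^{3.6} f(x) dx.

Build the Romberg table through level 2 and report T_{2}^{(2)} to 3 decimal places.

0.126

T_{0}^{(0)} (trapezoid, 1 panel, h=2.1000): -0.11429
T_{1}^{(0)} (trapezoid, 2 panels, h=1.0500): 0.08168
T_{2}^{(0)} (trapezoid, 4 panels, h=0.5250): 0.11615
T_{1}^{(1)} = 0.08168 + (0.08168 − (-0.11429))/3 = 0.14700
T_{2}^{(1)} = 0.11615 + (0.11615 − 0.08168)/3 = 0.12764
T_{2}^{(2)} = 0.12764 + (0.12764 − 0.14700)/15 = 0.12635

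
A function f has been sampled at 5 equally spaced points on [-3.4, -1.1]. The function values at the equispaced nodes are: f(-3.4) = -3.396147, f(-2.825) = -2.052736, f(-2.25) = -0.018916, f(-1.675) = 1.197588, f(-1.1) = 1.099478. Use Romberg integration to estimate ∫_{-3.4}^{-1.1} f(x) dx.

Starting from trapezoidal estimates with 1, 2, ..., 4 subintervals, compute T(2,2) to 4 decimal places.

T(0,0) (trapezoid, 1 panel, h=2.3000): -2.641169
T(1,0) (trapezoid, 2 panels, h=1.1500): -1.342338
T(2,0) (trapezoid, 4 panels, h=0.5750): -1.162879
T(1,1) = -1.342338 + (-1.342338 − (-2.641169))/3 = -0.909394
T(2,1) = -1.162879 + (-1.162879 − (-1.342338))/3 = -1.103059
T(2,2) = -1.103059 + (-1.103059 − (-0.909394))/15 = -1.115970

-1.1160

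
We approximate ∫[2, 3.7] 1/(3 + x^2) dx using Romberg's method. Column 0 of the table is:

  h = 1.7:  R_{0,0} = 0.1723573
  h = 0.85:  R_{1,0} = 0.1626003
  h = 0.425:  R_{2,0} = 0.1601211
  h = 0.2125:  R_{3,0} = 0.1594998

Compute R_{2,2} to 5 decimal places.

0.15929

Richardson extrapolation on the trapezoidal column (denominator 4−1=3):
R_{1,1} = (4·0.1626003 − 0.1723573) / 3 = 0.1593480
R_{2,1} = 0.1601211 + (0.1601211 − 0.1626003)/3 = 0.1592947
R_{2,2} = 0.1592947 + (0.1592947 − 0.1593480)/15 = 0.1592911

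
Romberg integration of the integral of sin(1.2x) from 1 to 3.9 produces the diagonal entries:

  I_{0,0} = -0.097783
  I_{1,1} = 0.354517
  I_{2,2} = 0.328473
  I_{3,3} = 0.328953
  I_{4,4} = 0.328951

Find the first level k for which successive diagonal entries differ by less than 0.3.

k = 2

|I_{1,1} − I_{0,0}| = 0.452300 ≥ 0.3
|I_{2,2} − I_{1,1}| = 0.026044 < 0.3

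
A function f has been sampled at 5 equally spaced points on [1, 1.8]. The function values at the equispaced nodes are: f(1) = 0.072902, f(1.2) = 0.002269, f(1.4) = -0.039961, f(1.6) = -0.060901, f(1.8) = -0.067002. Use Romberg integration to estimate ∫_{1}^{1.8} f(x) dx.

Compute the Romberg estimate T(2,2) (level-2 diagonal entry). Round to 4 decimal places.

-0.0206

T(0,0) (trapezoid, 1 panel, h=0.8000): 0.002360
T(1,0) (trapezoid, 2 panels, h=0.4000): -0.014804
T(2,0) (trapezoid, 4 panels, h=0.2000): -0.019129
T(1,1) = -0.014804 + (-0.014804 − 0.002360)/3 = -0.020525
T(2,1) = -0.019129 + (-0.019129 − (-0.014804))/3 = -0.020571
T(2,2) = -0.020571 + (-0.020571 − (-0.020525))/15 = -0.020574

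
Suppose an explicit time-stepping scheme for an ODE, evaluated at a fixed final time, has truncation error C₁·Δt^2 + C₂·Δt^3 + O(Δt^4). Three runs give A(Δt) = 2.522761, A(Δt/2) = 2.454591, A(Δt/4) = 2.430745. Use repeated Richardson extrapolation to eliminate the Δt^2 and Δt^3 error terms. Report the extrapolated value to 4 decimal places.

2.4215

First eliminate the Δt^2 term (factor 2^2 = 4):
  B₁ = (4·2.454591 − 2.522761)/3 = 2.431868
  B₂ = (4·2.430745 − 2.454591)/3 = 2.422796
Then eliminate the Δt^3 term (factor 2^3 = 8):
  (8·2.422796 − 2.431868)/7 = 2.421500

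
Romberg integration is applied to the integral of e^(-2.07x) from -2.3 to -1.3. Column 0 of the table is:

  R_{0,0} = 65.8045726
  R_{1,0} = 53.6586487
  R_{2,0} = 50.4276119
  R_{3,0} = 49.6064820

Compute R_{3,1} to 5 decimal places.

49.33277

R_{3,1} = 49.6064820 + (49.6064820 − 50.4276119)/3 = 49.3327720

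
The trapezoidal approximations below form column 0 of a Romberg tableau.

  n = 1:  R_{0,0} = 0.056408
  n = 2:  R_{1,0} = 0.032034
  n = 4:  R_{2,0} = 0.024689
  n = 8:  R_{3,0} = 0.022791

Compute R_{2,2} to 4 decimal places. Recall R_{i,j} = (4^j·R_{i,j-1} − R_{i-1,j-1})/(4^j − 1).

0.0221

Richardson extrapolation on the trapezoidal column (denominator 4−1=3):
R_{1,1} = 0.032034 + (0.032034 − 0.056408)/3 = 0.023909
R_{2,1} = (4·0.024689 − 0.032034) / 3 = 0.022241
R_{2,2} = (16·0.022241 − 0.023909) / 15 = 0.022130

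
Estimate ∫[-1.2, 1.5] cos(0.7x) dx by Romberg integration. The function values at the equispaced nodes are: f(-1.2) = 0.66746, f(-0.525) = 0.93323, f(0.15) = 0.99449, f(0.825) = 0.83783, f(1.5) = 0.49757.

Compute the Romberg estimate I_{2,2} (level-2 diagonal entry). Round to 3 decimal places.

2.303

I_{0,0} (trapezoid, 1 panel, h=2.7000): 1.57279
I_{1,0} (trapezoid, 2 panels, h=1.3500): 2.12896
I_{2,0} (trapezoid, 4 panels, h=0.6750): 2.25994
I_{1,1} = 2.12896 + (2.12896 − 1.57279)/3 = 2.31435
I_{2,1} = 2.25994 + (2.25994 − 2.12896)/3 = 2.30360
I_{2,2} = 2.30360 + (2.30360 − 2.31435)/15 = 2.30288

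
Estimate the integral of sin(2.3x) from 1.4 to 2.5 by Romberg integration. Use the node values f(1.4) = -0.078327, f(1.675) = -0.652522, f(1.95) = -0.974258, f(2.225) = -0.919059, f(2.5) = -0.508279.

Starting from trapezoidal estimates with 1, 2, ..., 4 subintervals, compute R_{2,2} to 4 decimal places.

-0.8077

R_{0,0} (trapezoid, 1 panel, h=1.1000): -0.322633
R_{1,0} (trapezoid, 2 panels, h=0.5500): -0.697159
R_{2,0} (trapezoid, 4 panels, h=0.2750): -0.780764
R_{1,1} = -0.697159 + (-0.697159 − (-0.322633))/3 = -0.822001
R_{2,1} = -0.780764 + (-0.780764 − (-0.697159))/3 = -0.808632
R_{2,2} = -0.808632 + (-0.808632 − (-0.822001))/15 = -0.807741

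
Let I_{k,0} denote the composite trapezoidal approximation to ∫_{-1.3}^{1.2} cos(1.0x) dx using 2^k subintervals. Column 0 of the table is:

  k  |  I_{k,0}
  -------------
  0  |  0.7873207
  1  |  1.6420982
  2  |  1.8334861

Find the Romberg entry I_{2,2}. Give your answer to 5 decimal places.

1.89530

Richardson extrapolation on the trapezoidal column (denominator 4−1=3):
I_{1,1} = (4·1.6420982 − 0.7873207) / 3 = 1.9270240
I_{2,1} = (4·1.8334861 − 1.6420982) / 3 = 1.8972821
I_{2,2} = (16·1.8972821 − 1.9270240) / 15 = 1.8952993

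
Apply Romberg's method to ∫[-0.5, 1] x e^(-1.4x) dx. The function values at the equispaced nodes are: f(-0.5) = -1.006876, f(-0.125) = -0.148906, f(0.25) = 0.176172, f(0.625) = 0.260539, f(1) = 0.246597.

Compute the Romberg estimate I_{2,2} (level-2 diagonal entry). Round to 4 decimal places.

0.0061

I_{0,0} (trapezoid, 1 panel, h=1.5000): -0.570209
I_{1,0} (trapezoid, 2 panels, h=0.7500): -0.152976
I_{2,0} (trapezoid, 4 panels, h=0.3750): -0.034625
I_{1,1} = -0.152976 + (-0.152976 − (-0.570209))/3 = -0.013898
I_{2,1} = -0.034625 + (-0.034625 − (-0.152976))/3 = 0.004825
I_{2,2} = 0.004825 + (0.004825 − (-0.013898))/15 = 0.006073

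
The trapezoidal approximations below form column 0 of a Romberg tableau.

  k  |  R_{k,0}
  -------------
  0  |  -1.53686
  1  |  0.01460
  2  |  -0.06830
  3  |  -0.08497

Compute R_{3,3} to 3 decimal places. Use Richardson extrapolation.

Richardson extrapolation on the trapezoidal column (denominator 4−1=3):
R_{1,1} = 0.01460 + (0.01460 − (-1.53686))/3 = 0.53175
R_{2,1} = -0.06830 + (-0.06830 − 0.01460)/3 = -0.09593
R_{3,1} = -0.08497 + (-0.08497 − (-0.06830))/3 = -0.09053
R_{2,2} = -0.09593 + (-0.09593 − 0.53175)/15 = -0.13778
R_{3,2} = (16·(-0.09053) − (-0.09593)) / 15 = -0.09017
R_{3,3} = -0.09017 + (-0.09017 − (-0.13778))/63 = -0.08941

-0.089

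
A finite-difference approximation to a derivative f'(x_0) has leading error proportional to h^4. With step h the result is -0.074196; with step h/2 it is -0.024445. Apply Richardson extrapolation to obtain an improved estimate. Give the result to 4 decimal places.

The leading error scales as h^4; refining by a factor of 2 reduces it by 2^4 = 16.
Extrapolated value = (16·A(h/2) − A(h)) / (16 − 1)
= (16·(-0.024445) − (-0.074196)) / 15
= -0.316924 / 15 = -0.021128

-0.0211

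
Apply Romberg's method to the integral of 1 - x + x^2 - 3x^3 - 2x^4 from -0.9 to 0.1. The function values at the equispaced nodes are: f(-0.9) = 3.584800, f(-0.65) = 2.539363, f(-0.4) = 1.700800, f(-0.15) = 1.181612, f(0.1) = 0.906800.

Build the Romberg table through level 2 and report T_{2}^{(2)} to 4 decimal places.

1.8991

T_{0}^{(0)} (trapezoid, 1 panel, h=1.0000): 2.245800
T_{1}^{(0)} (trapezoid, 2 panels, h=0.5000): 1.973300
T_{2}^{(0)} (trapezoid, 4 panels, h=0.2500): 1.916894
T_{1}^{(1)} = 1.973300 + (1.973300 − 2.245800)/3 = 1.882467
T_{2}^{(1)} = 1.916894 + (1.916894 − 1.973300)/3 = 1.898092
T_{2}^{(2)} = 1.898092 + (1.898092 − 1.882467)/15 = 1.899134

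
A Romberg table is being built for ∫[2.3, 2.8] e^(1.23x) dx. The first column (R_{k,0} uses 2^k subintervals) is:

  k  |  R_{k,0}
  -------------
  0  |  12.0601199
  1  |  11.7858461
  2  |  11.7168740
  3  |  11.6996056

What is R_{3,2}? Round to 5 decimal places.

11.69385

Richardson extrapolation on the trapezoidal column (denominator 4−1=3):
R_{2,1} = (4·11.7168740 − 11.7858461) / 3 = 11.6938833
R_{3,1} = (4·11.6996056 − 11.7168740) / 3 = 11.6938495
R_{3,2} = 11.6938495 + (11.6938495 − 11.6938833)/15 = 11.6938472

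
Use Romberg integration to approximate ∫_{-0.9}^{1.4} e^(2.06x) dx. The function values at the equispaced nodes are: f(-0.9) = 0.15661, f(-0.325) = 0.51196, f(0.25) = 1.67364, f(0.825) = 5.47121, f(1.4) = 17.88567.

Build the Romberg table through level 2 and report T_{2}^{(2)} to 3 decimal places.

8.634

T_{0}^{(0)} (trapezoid, 1 panel, h=2.3000): 20.74862
T_{1}^{(0)} (trapezoid, 2 panels, h=1.1500): 12.29900
T_{2}^{(0)} (trapezoid, 4 panels, h=0.5750): 9.58982
T_{1}^{(1)} = 12.29900 + (12.29900 − 20.74862)/3 = 9.48246
T_{2}^{(1)} = 9.58982 + (9.58982 − 12.29900)/3 = 8.68676
T_{2}^{(2)} = 8.68676 + (8.68676 − 9.48246)/15 = 8.63371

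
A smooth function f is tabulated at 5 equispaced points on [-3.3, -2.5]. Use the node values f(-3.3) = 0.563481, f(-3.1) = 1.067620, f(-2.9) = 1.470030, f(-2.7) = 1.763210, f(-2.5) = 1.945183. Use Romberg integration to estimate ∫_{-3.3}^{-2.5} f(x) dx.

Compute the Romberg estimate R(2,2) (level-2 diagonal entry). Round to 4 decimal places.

1.1181

R(0,0) (trapezoid, 1 panel, h=0.8000): 1.003466
R(1,0) (trapezoid, 2 panels, h=0.4000): 1.089745
R(2,0) (trapezoid, 4 panels, h=0.2000): 1.111038
R(1,1) = 1.089745 + (1.089745 − 1.003466)/3 = 1.118505
R(2,1) = 1.111038 + (1.111038 − 1.089745)/3 = 1.118136
R(2,2) = 1.118136 + (1.118136 − 1.118505)/15 = 1.118111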